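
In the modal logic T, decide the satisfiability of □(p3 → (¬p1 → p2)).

Satisfiable (open branch found)

1. □(p3 → (¬p1 → p2)), w0
2. p3 → (¬p1 → p2), w0
3. ¬p1 → p2, w0
4. p2, w0
Accessibility: w0Rw0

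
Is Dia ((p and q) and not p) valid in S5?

Tableau for the negation not Dia ((p and q) and not p):
1. not Dia ((p and q) and not p), 0
2. not ((p and q) and not p), 0
3. p, 0
Accessibility: 0R0
The negation has an open branch (countermodel exists).

Not valid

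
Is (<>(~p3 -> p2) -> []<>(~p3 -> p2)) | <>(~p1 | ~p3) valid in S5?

Valid in S5

Tableau for the negation ~((<>(~p3 -> p2) -> []<>(~p3 -> p2)) | <>(~p1 | ~p3)):
1. ~((<>(~p3 -> p2) -> []<>(~p3 -> p2)) | <>(~p1 | ~p3)), 0
2. ~(<>(~p3 -> p2) -> []<>(~p3 -> p2)), 0   [~|-rule on 1]
3. ~<>(~p1 | ~p3), 0   [~|-rule on 1]
4. <>(~p3 -> p2), 0   [~->-rule on 2]
5. ~[]<>(~p3 -> p2), 0   [~->-rule on 2]
6. ~(~p1 | ~p3), 0   [~<>-rule on 3 via 0R0]
7. p1, 0   [~|-rule on 6]
8. p3, 0   [~|-rule on 6]
9. ~p3 -> p2, 1   [<>-rule on 4: fresh world 1, 0R1]
10. ~(~p1 | ~p3), 1   [~<>-rule on 3 via 0R1]
11. p1, 1   [~|-rule on 10]
12. p3, 1   [~|-rule on 10]
13. p2, 1   [->-rule on 9 (branches; this branch)]
14. ~<>(~p3 -> p2), 2   [~[]-rule on 5: fresh world 2, 0R2]
15. ~(~p1 | ~p3), 2   [~<>-rule on 3 via 0R2]
16. p1, 2   [~|-rule on 15]
17. p3, 2   [~|-rule on 15]
18. ~(~p3 -> p2), 0   [~<>-rule on 14 via 2R0]
19. ~p3, 0   [~->-rule on 18]
20. ~p2, 0   [~->-rule on 18]
Accessibility: 0R0, 0R1, 0R2, 1R0, 1R1, 1R2, 2R0, 2R1, 2R2
Branch closes: p3 and ~p3 both at 0.
Every branch of the negation's tableau closes; the branch above is one of them.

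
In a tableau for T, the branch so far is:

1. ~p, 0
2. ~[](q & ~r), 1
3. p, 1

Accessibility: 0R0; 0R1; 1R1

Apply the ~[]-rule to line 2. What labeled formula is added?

a fresh world 2 with 1R2, and ~(q & ~r) at 2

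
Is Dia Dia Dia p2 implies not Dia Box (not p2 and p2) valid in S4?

Yes, valid

Tableau for the negation not (Dia Dia Dia p2 implies not Dia Box (not p2 and p2)):
1. not (Dia Dia Dia p2 implies not Dia Box (not p2 and p2)), u
2. Dia Dia Dia p2, u
3. Dia Box (not p2 and p2), u
4. Dia Dia p2, v
5. Box (not p2 and p2), w
6. not p2 and p2, w
7. not p2, w
8. p2, w
Accessibility: uRu, uRv, uRw, vRv, wRw
Branch closes: p2 and not p2 both at w.
All branches of the negation close; one closing branch shown above.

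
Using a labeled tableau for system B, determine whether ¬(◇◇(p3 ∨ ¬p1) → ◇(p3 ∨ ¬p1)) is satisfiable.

1. ¬(◇◇(p3 ∨ ¬p1) → ◇(p3 ∨ ¬p1)), w0
2. ◇◇(p3 ∨ ¬p1), w0
3. ¬◇(p3 ∨ ¬p1), w0
4. ¬(p3 ∨ ¬p1), w0
5. ¬p3, w0
6. p1, w0
7. ◇(p3 ∨ ¬p1), w1
8. ¬(p3 ∨ ¬p1), w1
9. ¬p3, w1
10. p1, w1
11. p3 ∨ ¬p1, w2
12. ¬p1, w2
Accessibility: w0Rw0, w0Rw1, w1Rw0, w1Rw1, w1Rw2, w2Rw1, w2Rw2

Yes, satisfiable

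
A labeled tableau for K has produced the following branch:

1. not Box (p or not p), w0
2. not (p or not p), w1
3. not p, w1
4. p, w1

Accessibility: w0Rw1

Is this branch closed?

Both p and not p appear at w1.

Yes, closed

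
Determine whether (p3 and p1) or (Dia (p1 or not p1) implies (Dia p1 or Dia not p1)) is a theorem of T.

Valid in T

Tableau for the negation not ((p3 and p1) or (Dia (p1 or not p1) implies (Dia p1 or Dia not p1))):
1. not ((p3 and p1) or (Dia (p1 or not p1) implies (Dia p1 or Dia not p1))), w0
2. not (p3 and p1), w0
3. not (Dia (p1 or not p1) implies (Dia p1 or Dia not p1)), w0
4. Dia (p1 or not p1), w0
5. not (Dia p1 or Dia not p1), w0
6. not Dia p1, w0
7. not Dia not p1, w0
8. not p1, w0
9. p1, w0
Accessibility: w0Rw0
Branch closes: p1 and not p1 both at w0.
Every branch of the negation's tableau closes; the branch above is one of them.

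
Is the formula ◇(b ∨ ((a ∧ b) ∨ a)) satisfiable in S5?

1. ◇(b ∨ ((a ∧ b) ∨ a)), u
2. b ∨ ((a ∧ b) ∨ a), v   [◇-rule on 1: fresh world v, uRv]
3. (a ∧ b) ∨ a, v   [∨-rule on 2 (branches; this branch)]
4. a, v   [∨-rule on 3 (branches; this branch)]
Accessibility: uRu, uRv, vRu, vRv

Yes, satisfiable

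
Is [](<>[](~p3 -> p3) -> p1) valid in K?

Tableau for the negation ~[](<>[](~p3 -> p3) -> p1):
1. ~[](<>[](~p3 -> p3) -> p1), u
2. ~(<>[](~p3 -> p3) -> p1), v
3. <>[](~p3 -> p3), v
4. ~p1, v
5. [](~p3 -> p3), w
Accessibility: uRv, vRw
The negation has an open branch (countermodel exists).

Invalid (countermodel exists)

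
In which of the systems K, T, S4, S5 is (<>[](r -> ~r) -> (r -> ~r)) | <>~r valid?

T, S4, S5

T-tableau for the negation ~((<>[](r -> ~r) -> (r -> ~r)) | <>~r):
1. ~((<>[](r -> ~r) -> (r -> ~r)) | <>~r), 0
2. ~(<>[](r -> ~r) -> (r -> ~r)), 0
3. ~<>~r, 0
4. <>[](r -> ~r), 0
5. ~(r -> ~r), 0
6. r, 0
7. [](r -> ~r), 1
8. r, 1
9. r -> ~r, 1
10. ~r, 1
Accessibility: 0R0, 0R1, 1R1
Branch closes: r and ~r both at 1.
Every branch closes (one shown): valid in T, hence also in S4, S5 (every theorem of T is a theorem of S4 and S5).
K-tableau for the negation ~((<>[](r -> ~r) -> (r -> ~r)) | <>~r):
1. ~((<>[](r -> ~r) -> (r -> ~r)) | <>~r), 0
2. ~(<>[](r -> ~r) -> (r -> ~r)), 0
3. ~<>~r, 0
4. <>[](r -> ~r), 0
5. ~(r -> ~r), 0
6. r, 0
7. [](r -> ~r), 1
8. r, 1
Accessibility: 0R1
Complete open branch: countermodel on a K-frame, so not valid in K.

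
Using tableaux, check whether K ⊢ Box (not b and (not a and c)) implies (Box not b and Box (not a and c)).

Tableau for the negation not (Box (not b and (not a and c)) implies (Box not b and Box (not a and c))):
1. not (Box (not b and (not a and c)) implies (Box not b and Box (not a and c))), w0
2. Box (not b and (not a and c)), w0   [neg-implies-rule on 1]
3. not (Box not b and Box (not a and c)), w0   [neg-implies-rule on 1]
4. not Box (not a and c), w0   [neg-and-rule on 3 (branches; this branch)]
5. not (not a and c), w1   [neg-Box-rule on 4: fresh world w1, w0Rw1]
6. not b and (not a and c), w1   [Box-rule on 2 via w0Rw1]
7. not b, w1   [and-rule on 6]
8. not a and c, w1   [and-rule on 6]
9. not a, w1   [and-rule on 8]
10. c, w1   [and-rule on 8]
11. not c, w1   [neg-and-rule on 5 (branches; this branch)]
Accessibility: w0Rw1
Branch closes: c and not c both at w1.
Every branch of the negation's tableau closes; the branch above is one of them.

Yes, valid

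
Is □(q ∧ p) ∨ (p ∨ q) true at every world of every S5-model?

Not valid

Tableau for the negation ¬(□(q ∧ p) ∨ (p ∨ q)):
1. ¬(□(q ∧ p) ∨ (p ∨ q)), 0
2. ¬□(q ∧ p), 0
3. ¬(p ∨ q), 0
4. ¬p, 0
5. ¬q, 0
6. ¬(q ∧ p), 1
7. ¬p, 1
Accessibility: 0R0, 0R1, 1R0, 1R1
The negation has an open branch (countermodel exists).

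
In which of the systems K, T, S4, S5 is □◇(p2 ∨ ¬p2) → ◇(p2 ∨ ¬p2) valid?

T, S4, S5

T-tableau for the negation ¬(□◇(p2 ∨ ¬p2) → ◇(p2 ∨ ¬p2)):
1. ¬(□◇(p2 ∨ ¬p2) → ◇(p2 ∨ ¬p2)), w0
2. □◇(p2 ∨ ¬p2), w0
3. ¬◇(p2 ∨ ¬p2), w0
4. ◇(p2 ∨ ¬p2), w0
5. ¬(p2 ∨ ¬p2), w0
6. ¬p2, w0
7. p2, w0
Accessibility: w0Rw0
Branch closes: p2 and ¬p2 both at w0.
Every branch closes (one shown): valid in T, hence also in S4, S5 (every theorem of T is a theorem of S4 and S5).
K-tableau for the negation ¬(□◇(p2 ∨ ¬p2) → ◇(p2 ∨ ¬p2)):
1. ¬(□◇(p2 ∨ ¬p2) → ◇(p2 ∨ ¬p2)), w0
2. □◇(p2 ∨ ¬p2), w0
3. ¬◇(p2 ∨ ¬p2), w0
Complete open branch: countermodel on a K-frame, so not valid in K.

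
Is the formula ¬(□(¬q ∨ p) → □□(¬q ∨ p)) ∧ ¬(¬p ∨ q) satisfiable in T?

Yes, satisfiable

1. ¬(□(¬q ∨ p) → □□(¬q ∨ p)) ∧ ¬(¬p ∨ q), w0
2. ¬(□(¬q ∨ p) → □□(¬q ∨ p)), w0
3. ¬(¬p ∨ q), w0
4. □(¬q ∨ p), w0
5. ¬□□(¬q ∨ p), w0
6. p, w0
7. ¬q, w0
8. ¬q ∨ p, w0
9. ¬□(¬q ∨ p), w1
10. ¬q ∨ p, w1
11. p, w1
12. ¬(¬q ∨ p), w2
13. q, w2
14. ¬p, w2
Accessibility: w0Rw0, w0Rw1, w1Rw1, w1Rw2, w2Rw2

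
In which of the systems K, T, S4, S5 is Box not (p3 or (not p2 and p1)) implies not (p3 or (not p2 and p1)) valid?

T, S4, S5

T-tableau for the negation not (Box not (p3 or (not p2 and p1)) implies not (p3 or (not p2 and p1))):
1. not (Box not (p3 or (not p2 and p1)) implies not (p3 or (not p2 and p1))), w0
2. Box not (p3 or (not p2 and p1)), w0
3. p3 or (not p2 and p1), w0
4. not (p3 or (not p2 and p1)), w0
5. not p3, w0
6. not (not p2 and p1), w0
7. not p2 and p1, w0
8. not p2, w0
9. p1, w0
10. not p1, w0
Accessibility: w0Rw0
Branch closes: p1 and not p1 both at w0.
Every branch closes (one shown): valid in T, hence also in S4, S5 (every theorem of T is a theorem of S4 and S5).
K-tableau for the negation not (Box not (p3 or (not p2 and p1)) implies not (p3 or (not p2 and p1))):
1. not (Box not (p3 or (not p2 and p1)) implies not (p3 or (not p2 and p1))), w0
2. Box not (p3 or (not p2 and p1)), w0
3. p3 or (not p2 and p1), w0
4. not p2 and p1, w0
5. not p2, w0
6. p1, w0
Complete open branch: countermodel on a K-frame, so not valid in K.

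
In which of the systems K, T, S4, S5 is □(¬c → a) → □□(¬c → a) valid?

T-tableau for the negation ¬(□(¬c → a) → □□(¬c → a)):
1. ¬(□(¬c → a) → □□(¬c → a)), w0
2. □(¬c → a), w0   [¬→-rule on 1]
3. ¬□□(¬c → a), w0   [¬→-rule on 1]
4. ¬c → a, w0   [□-rule on 2 via w0Rw0]
5. a, w0   [→-rule on 4 (branches; this branch)]
6. ¬□(¬c → a), w1   [¬□-rule on 3: fresh world w1, w0Rw1]
7. ¬c → a, w1   [□-rule on 2 via w0Rw1]
8. a, w1   [→-rule on 7 (branches; this branch)]
9. ¬(¬c → a), w2   [¬□-rule on 6: fresh world w2, w1Rw2]
10. ¬c, w2   [¬→-rule on 9]
11. ¬a, w2   [¬→-rule on 9]
Accessibility: w0Rw0, w0Rw1, w1Rw1, w1Rw2, w2Rw2
Complete open branch: countermodel on a T-frame, so not valid in T, nor in K (the same frame is also a K-frame).
S4-tableau for the negation ¬(□(¬c → a) → □□(¬c → a)):
1. ¬(□(¬c → a) → □□(¬c → a)), w0
2. □(¬c → a), w0   [¬→-rule on 1]
3. ¬□□(¬c → a), w0   [¬→-rule on 1]
4. ¬c → a, w0   [□-rule on 2 via w0Rw0]
5. a, w0   [→-rule on 4 (branches; this branch)]
6. ¬□(¬c → a), w1   [¬□-rule on 3: fresh world w1, w0Rw1]
7. ¬c → a, w1   [□-rule on 2 via w0Rw1]
8. a, w1   [→-rule on 7 (branches; this branch)]
9. ¬(¬c → a), w2   [¬□-rule on 6: fresh world w2, w1Rw2]
10. ¬c, w2   [¬→-rule on 9]
11. ¬a, w2   [¬→-rule on 9]
12. ¬c → a, w2   [□-rule on 2 via w0Rw2]
13. a, w2   [→-rule on 12 (branches; this branch)]
Accessibility: w0Rw0, w0Rw1, w0Rw2, w1Rw1, w1Rw2, w2Rw2
Branch closes: a and ¬a both at w2.
Every branch closes (one shown): valid in S4, hence also in S5 (every theorem of S4 is a theorem of S5).

S4, S5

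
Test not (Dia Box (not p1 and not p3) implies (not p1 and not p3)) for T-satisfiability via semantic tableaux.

Satisfiable

1. not (Dia Box (not p1 and not p3) implies (not p1 and not p3)), u
2. Dia Box (not p1 and not p3), u
3. not (not p1 and not p3), u
4. p3, u
5. Box (not p1 and not p3), v
6. not p1 and not p3, v
7. not p1, v
8. not p3, v
Accessibility: uRu, uRv, vRv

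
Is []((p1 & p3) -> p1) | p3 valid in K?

Tableau for the negation ~([]((p1 & p3) -> p1) | p3):
1. ~([]((p1 & p3) -> p1) | p3), 0
2. ~[]((p1 & p3) -> p1), 0   [~|-rule on 1]
3. ~p3, 0   [~|-rule on 1]
4. ~((p1 & p3) -> p1), 1   [~[]-rule on 2: fresh world 1, 0R1]
5. p1 & p3, 1   [~->-rule on 4]
6. ~p1, 1   [~->-rule on 4]
7. p1, 1   [&-rule on 5]
8. p3, 1   [&-rule on 5]
Accessibility: 0R1
Branch closes: p1 and ~p1 both at 1.
Every branch of the negation's tableau closes; the branch above is one of them.

Yes, valid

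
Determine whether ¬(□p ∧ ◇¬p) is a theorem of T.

Tableau for the negation □p ∧ ◇¬p:
1. □p ∧ ◇¬p, w0
2. □p, w0   [∧-rule on 1]
3. ◇¬p, w0   [∧-rule on 1]
4. p, w0   [□-rule on 2 via w0Rw0]
5. ¬p, w1   [◇-rule on 3: fresh world w1, w0Rw1]
6. p, w1   [□-rule on 2 via w0Rw1]
Accessibility: w0Rw0, w0Rw1, w1Rw1
Branch closes: p and ¬p both at w1.
Every branch of the negation's tableau closes; the branch above is one of them.

Valid in T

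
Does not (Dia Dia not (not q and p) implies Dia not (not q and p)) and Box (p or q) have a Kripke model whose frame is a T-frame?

1. not (Dia Dia not (not q and p) implies Dia not (not q and p)) and Box (p or q), 0
2. not (Dia Dia not (not q and p) implies Dia not (not q and p)), 0
3. Box (p or q), 0
4. Dia Dia not (not q and p), 0
5. not Dia not (not q and p), 0
6. p or q, 0
7. not q and p, 0
8. not q, 0
9. p, 0
10. Dia not (not q and p), 1
11. p or q, 1
12. not q and p, 1
13. not q, 1
14. p, 1
15. not (not q and p), 2
16. not p, 2
Accessibility: 0R0, 0R1, 1R1, 1R2, 2R2

Yes, satisfiable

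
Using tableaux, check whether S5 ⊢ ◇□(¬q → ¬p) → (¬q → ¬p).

Yes, valid

Tableau for the negation ¬(◇□(¬q → ¬p) → (¬q → ¬p)):
1. ¬(◇□(¬q → ¬p) → (¬q → ¬p)), w0
2. ◇□(¬q → ¬p), w0
3. ¬(¬q → ¬p), w0
4. ¬q, w0
5. p, w0
6. □(¬q → ¬p), w1
7. ¬q → ¬p, w0
8. ¬q → ¬p, w1
9. ¬p, w0
Accessibility: w0Rw0, w0Rw1, w1Rw0, w1Rw1
Branch closes: p and ¬p both at w0.
All branches of the negation close; one closing branch shown above.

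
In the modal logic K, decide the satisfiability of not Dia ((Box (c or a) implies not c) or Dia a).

1. not Dia ((Box (c or a) implies not c) or Dia a), u

Satisfiable (open branch found)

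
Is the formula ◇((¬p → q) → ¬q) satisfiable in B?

Satisfiable

1. ◇((¬p → q) → ¬q), 0
2. (¬p → q) → ¬q, 1
3. ¬q, 1
Accessibility: 0R0, 0R1, 1R0, 1R1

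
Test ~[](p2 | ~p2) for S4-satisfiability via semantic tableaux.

No, unsatisfiable

1. ~[](p2 | ~p2), 0
2. ~(p2 | ~p2), 1
3. ~p2, 1
4. p2, 1
Accessibility: 0R0, 0R1, 1R1
Branch closes: p2 and ~p2 both at 1.
All branches of the tableau close; one closing branch shown above.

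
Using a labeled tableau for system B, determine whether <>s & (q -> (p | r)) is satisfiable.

1. <>s & (q -> (p | r)), w0
2. <>s, w0
3. q -> (p | r), w0
4. p | r, w0
5. r, w0
6. s, w1
Accessibility: w0Rw0, w0Rw1, w1Rw0, w1Rw1

Satisfiable (open branch found)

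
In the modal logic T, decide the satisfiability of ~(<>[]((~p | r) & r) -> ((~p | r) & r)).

Satisfiable (open branch found)

1. ~(<>[]((~p | r) & r) -> ((~p | r) & r)), u
2. <>[]((~p | r) & r), u
3. ~((~p | r) & r), u
4. ~r, u
5. []((~p | r) & r), v
6. (~p | r) & r, v
7. ~p | r, v
8. r, v
Accessibility: uRu, uRv, vRv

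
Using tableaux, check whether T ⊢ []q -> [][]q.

Tableau for the negation ~([]q -> [][]q):
1. ~([]q -> [][]q), w0
2. []q, w0
3. ~[][]q, w0
4. q, w0
5. ~[]q, w1
6. q, w1
7. ~q, w2
Accessibility: w0Rw0, w0Rw1, w1Rw1, w1Rw2, w2Rw2
The negation has an open branch (countermodel exists).

Not valid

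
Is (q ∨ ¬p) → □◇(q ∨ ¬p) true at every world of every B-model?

Yes, valid

Tableau for the negation ¬((q ∨ ¬p) → □◇(q ∨ ¬p)):
1. ¬((q ∨ ¬p) → □◇(q ∨ ¬p)), w0
2. q ∨ ¬p, w0
3. ¬□◇(q ∨ ¬p), w0
4. ¬p, w0
5. ¬◇(q ∨ ¬p), w1
6. ¬(q ∨ ¬p), w0
7. ¬q, w0
8. p, w0
Accessibility: w0Rw0, w0Rw1, w1Rw0, w1Rw1
Branch closes: p and ¬p both at w0.
All branches of the negation close; one closing branch shown above.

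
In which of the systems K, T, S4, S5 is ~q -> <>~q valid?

K-tableau for the negation ~(~q -> <>~q):
1. ~(~q -> <>~q), w0
2. ~q, w0
3. ~<>~q, w0
Complete open branch: countermodel on a K-frame, so not valid in K.
T-tableau for the negation ~(~q -> <>~q):
1. ~(~q -> <>~q), w0
2. ~q, w0
3. ~<>~q, w0
4. q, w0
Accessibility: w0Rw0
Branch closes: q and ~q both at w0.
Every branch closes (one shown): valid in T, hence also in S4, S5 (every theorem of T is a theorem of S4 and S5).

T, S4, S5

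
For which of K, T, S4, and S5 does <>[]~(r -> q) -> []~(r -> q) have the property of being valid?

S5-tableau for the negation ~(<>[]~(r -> q) -> []~(r -> q)):
1. ~(<>[]~(r -> q) -> []~(r -> q)), u
2. <>[]~(r -> q), u
3. ~[]~(r -> q), u
4. []~(r -> q), v
5. ~(r -> q), u
6. r, u
7. ~q, u
8. ~(r -> q), v
9. r, v
10. ~q, v
11. r -> q, w
12. ~(r -> q), w
13. r, w
14. ~q, w
15. q, w
Accessibility: uRu, uRv, uRw, vRu, vRv, vRw, wRu, wRv, wRw
Branch closes: q and ~q both at w.
Every branch closes (one shown): valid in S5.
S4-tableau for the negation ~(<>[]~(r -> q) -> []~(r -> q)):
1. ~(<>[]~(r -> q) -> []~(r -> q)), u
2. <>[]~(r -> q), u
3. ~[]~(r -> q), u
4. []~(r -> q), v
5. ~(r -> q), v
6. r, v
7. ~q, v
8. r -> q, w
9. q, w
Accessibility: uRu, uRv, uRw, vRv, wRw
Complete open branch: countermodel on an S4-frame, so not valid in S4, nor in K, T (the same frame is also a K-frame and a T-frame).

S5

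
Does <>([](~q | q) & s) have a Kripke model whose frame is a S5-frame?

Satisfiable (open branch found)

1. <>([](~q | q) & s), 0
2. [](~q | q) & s, 1
3. [](~q | q), 1
4. s, 1
5. ~q | q, 0
6. ~q | q, 1
7. q, 0
8. q, 1
Accessibility: 0R0, 0R1, 1R0, 1R1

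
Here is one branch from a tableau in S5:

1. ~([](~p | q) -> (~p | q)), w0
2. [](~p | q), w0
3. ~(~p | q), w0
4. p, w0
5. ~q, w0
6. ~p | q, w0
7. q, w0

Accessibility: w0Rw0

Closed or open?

Yes, closed

Both q and ~q appear at w0.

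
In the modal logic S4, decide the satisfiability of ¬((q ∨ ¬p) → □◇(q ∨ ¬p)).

1. ¬((q ∨ ¬p) → □◇(q ∨ ¬p)), u
2. q ∨ ¬p, u
3. ¬□◇(q ∨ ¬p), u
4. ¬p, u
5. ¬◇(q ∨ ¬p), v
6. ¬(q ∨ ¬p), v
7. ¬q, v
8. p, v
Accessibility: uRu, uRv, vRv

Yes, satisfiable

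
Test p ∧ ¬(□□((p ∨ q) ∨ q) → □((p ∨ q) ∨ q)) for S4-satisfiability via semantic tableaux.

1. p ∧ ¬(□□((p ∨ q) ∨ q) → □((p ∨ q) ∨ q)), w0
2. p, w0
3. ¬(□□((p ∨ q) ∨ q) → □((p ∨ q) ∨ q)), w0
4. □□((p ∨ q) ∨ q), w0
5. ¬□((p ∨ q) ∨ q), w0
6. □((p ∨ q) ∨ q), w0
7. (p ∨ q) ∨ q, w0
8. p ∨ q, w0
9. q, w0
10. ¬((p ∨ q) ∨ q), w1
11. ¬(p ∨ q), w1
12. ¬q, w1
13. ¬p, w1
14. □((p ∨ q) ∨ q), w1
15. (p ∨ q) ∨ q, w1
16. p ∨ q, w1
17. q, w1
Accessibility: w0Rw0, w0Rw1, w1Rw1
Branch closes: q and ¬q both at w1.
All branches of the tableau close; one closing branch shown above.

No, unsatisfiable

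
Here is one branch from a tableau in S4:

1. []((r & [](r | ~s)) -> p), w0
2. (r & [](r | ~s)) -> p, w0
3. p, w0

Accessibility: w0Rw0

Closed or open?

No world carries both an atom and its negation.

Not closed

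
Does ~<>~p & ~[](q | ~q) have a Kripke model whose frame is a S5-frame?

Unsatisfiable

1. ~<>~p & ~[](q | ~q), 0
2. ~<>~p, 0   [&-rule on 1]
3. ~[](q | ~q), 0   [&-rule on 1]
4. p, 0   [~<>-rule on 2 via 0R0]
5. ~(q | ~q), 1   [~[]-rule on 3: fresh world 1, 0R1]
6. ~q, 1   [~|-rule on 5]
7. q, 1   [~|-rule on 5]
Accessibility: 0R0, 0R1, 1R0, 1R1
Branch closes: q and ~q both at 1.
(One branch shown.) All branches close.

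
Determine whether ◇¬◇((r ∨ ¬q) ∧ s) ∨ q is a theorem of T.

Not valid

Tableau for the negation ¬(◇¬◇((r ∨ ¬q) ∧ s) ∨ q):
1. ¬(◇¬◇((r ∨ ¬q) ∧ s) ∨ q), 0
2. ¬◇¬◇((r ∨ ¬q) ∧ s), 0
3. ¬q, 0
4. ◇((r ∨ ¬q) ∧ s), 0
5. (r ∨ ¬q) ∧ s, 1
6. r ∨ ¬q, 1
7. s, 1
8. ◇((r ∨ ¬q) ∧ s), 1
9. ¬q, 1
10. (r ∨ ¬q) ∧ s, 2
11. r ∨ ¬q, 2
12. s, 2
13. ¬q, 2
Accessibility: 0R0, 0R1, 1R1, 1R2, 2R2
The negation has an open branch (countermodel exists).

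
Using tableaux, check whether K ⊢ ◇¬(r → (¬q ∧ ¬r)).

Invalid (countermodel exists)

Tableau for the negation ¬◇¬(r → (¬q ∧ ¬r)):
1. ¬◇¬(r → (¬q ∧ ¬r)), u
The negation has an open branch (countermodel exists).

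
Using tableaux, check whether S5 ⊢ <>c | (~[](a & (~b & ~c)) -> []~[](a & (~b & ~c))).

Tableau for the negation ~(<>c | (~[](a & (~b & ~c)) -> []~[](a & (~b & ~c)))):
1. ~(<>c | (~[](a & (~b & ~c)) -> []~[](a & (~b & ~c)))), w0
2. ~<>c, w0   [~|-rule on 1]
3. ~(~[](a & (~b & ~c)) -> []~[](a & (~b & ~c))), w0   [~|-rule on 1]
4. ~[](a & (~b & ~c)), w0   [~->-rule on 3]
5. ~[]~[](a & (~b & ~c)), w0   [~->-rule on 3]
6. ~c, w0   [~<>-rule on 2 via w0Rw0]
7. ~(a & (~b & ~c)), w1   [~[]-rule on 4: fresh world w1, w0Rw1]
8. ~c, w1   [~<>-rule on 2 via w0Rw1]
9. ~(~b & ~c), w1   [~&-rule on 7 (branches; this branch)]
10. b, w1   [~&-rule on 9 (branches; this branch)]
11. [](a & (~b & ~c)), w2   [~[]-rule on 5: fresh world w2, w0Rw2]
12. ~c, w2   [~<>-rule on 2 via w0Rw2]
13. a & (~b & ~c), w0   [[]-rule on 11 via w2Rw0]
14. a, w0   [&-rule on 13]
15. ~b & ~c, w0   [&-rule on 13]
16. ~b, w0   [&-rule on 15]
17. a & (~b & ~c), w1   [[]-rule on 11 via w2Rw1]
18. a, w1   [&-rule on 17]
19. ~b & ~c, w1   [&-rule on 17]
20. ~b, w1   [&-rule on 19]
Accessibility: w0Rw0, w0Rw1, w0Rw2, w1Rw0, w1Rw1, w1Rw2, w2Rw0, w2Rw1, w2Rw2
Branch closes: b and ~b both at w1.
All branches of the negation close; one closing branch shown above.

Yes, valid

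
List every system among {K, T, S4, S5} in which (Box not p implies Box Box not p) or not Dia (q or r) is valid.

T-tableau for the negation not ((Box not p implies Box Box not p) or not Dia (q or r)):
1. not ((Box not p implies Box Box not p) or not Dia (q or r)), w0
2. not (Box not p implies Box Box not p), w0   [neg-or-rule on 1]
3. Dia (q or r), w0   [neg-or-rule on 1]
4. Box not p, w0   [neg-implies-rule on 2]
5. not Box Box not p, w0   [neg-implies-rule on 2]
6. not p, w0   [Box-rule on 4 via w0Rw0]
7. q or r, w1   [Dia-rule on 3: fresh world w1, w0Rw1]
8. not p, w1   [Box-rule on 4 via w0Rw1]
9. r, w1   [or-rule on 7 (branches; this branch)]
10. not Box not p, w2   [neg-Box-rule on 5: fresh world w2, w0Rw2]
11. not p, w2   [Box-rule on 4 via w0Rw2]
12. p, w3   [neg-Box-rule on 10: fresh world w3, w2Rw3]
Accessibility: w0Rw0, w0Rw1, w0Rw2, w1Rw1, w2Rw2, w2Rw3, w3Rw3
Complete open branch: countermodel on a T-frame, so not valid in T, nor in K (the same frame is also a K-frame).
S4-tableau for the negation not ((Box not p implies Box Box not p) or not Dia (q or r)):
1. not ((Box not p implies Box Box not p) or not Dia (q or r)), w0
2. not (Box not p implies Box Box not p), w0   [neg-or-rule on 1]
3. Dia (q or r), w0   [neg-or-rule on 1]
4. Box not p, w0   [neg-implies-rule on 2]
5. not Box Box not p, w0   [neg-implies-rule on 2]
6. not p, w0   [Box-rule on 4 via w0Rw0]
7. q or r, w1   [Dia-rule on 3: fresh world w1, w0Rw1]
8. not p, w1   [Box-rule on 4 via w0Rw1]
9. r, w1   [or-rule on 7 (branches; this branch)]
10. not Box not p, w2   [neg-Box-rule on 5: fresh world w2, w0Rw2]
11. not p, w2   [Box-rule on 4 via w0Rw2]
12. p, w3   [neg-Box-rule on 10: fresh world w3, w2Rw3]
13. not p, w3   [Box-rule on 4 via w0Rw3]
Accessibility: w0Rw0, w0Rw1, w0Rw2, w0Rw3, w1Rw1, w2Rw2, w2Rw3, w3Rw3
Branch closes: p and not p both at w3.
Every branch closes (one shown): valid in S4, hence also in S5 (every theorem of S4 is a theorem of S5).

S4, S5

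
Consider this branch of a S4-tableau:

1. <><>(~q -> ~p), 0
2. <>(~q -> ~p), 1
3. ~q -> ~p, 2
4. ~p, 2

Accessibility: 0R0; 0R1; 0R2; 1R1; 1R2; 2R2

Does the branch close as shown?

Not closed

There is no literal clash: for every atom and world, at most one sign appears.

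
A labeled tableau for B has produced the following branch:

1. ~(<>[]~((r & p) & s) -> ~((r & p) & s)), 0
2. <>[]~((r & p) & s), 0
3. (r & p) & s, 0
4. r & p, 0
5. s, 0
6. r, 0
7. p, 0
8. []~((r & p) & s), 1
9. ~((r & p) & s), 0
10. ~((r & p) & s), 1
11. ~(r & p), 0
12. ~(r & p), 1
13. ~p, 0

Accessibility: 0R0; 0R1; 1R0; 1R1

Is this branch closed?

Both p and ~p appear at 0.

Closed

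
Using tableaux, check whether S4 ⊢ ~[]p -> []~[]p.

Not valid

Tableau for the negation ~(~[]p -> []~[]p):
1. ~(~[]p -> []~[]p), w0
2. ~[]p, w0   [~->-rule on 1]
3. ~[]~[]p, w0   [~->-rule on 1]
4. ~p, w1   [~[]-rule on 2: fresh world w1, w0Rw1]
5. []p, w2   [~[]-rule on 3: fresh world w2, w0Rw2]
6. p, w2   [[]-rule on 5 via w2Rw2]
Accessibility: w0Rw0, w0Rw1, w0Rw2, w1Rw1, w2Rw2
The negation has an open branch (countermodel exists).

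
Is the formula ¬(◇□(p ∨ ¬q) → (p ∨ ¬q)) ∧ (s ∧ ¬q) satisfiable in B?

1. ¬(◇□(p ∨ ¬q) → (p ∨ ¬q)) ∧ (s ∧ ¬q), w0
2. ¬(◇□(p ∨ ¬q) → (p ∨ ¬q)), w0   [∧-rule on 1]
3. s ∧ ¬q, w0   [∧-rule on 1]
4. ◇□(p ∨ ¬q), w0   [¬→-rule on 2]
5. ¬(p ∨ ¬q), w0   [¬→-rule on 2]
6. s, w0   [∧-rule on 3]
7. ¬q, w0   [∧-rule on 3]
8. ¬p, w0   [¬∨-rule on 5]
9. q, w0   [¬∨-rule on 5]
Accessibility: w0Rw0
Branch closes: q and ¬q both at w0.
All branches of the tableau close; one closing branch shown above.

Unsatisfiable (every branch closes)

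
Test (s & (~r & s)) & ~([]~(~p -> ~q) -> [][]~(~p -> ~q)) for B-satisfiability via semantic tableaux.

1. (s & (~r & s)) & ~([]~(~p -> ~q) -> [][]~(~p -> ~q)), 0
2. s & (~r & s), 0
3. ~([]~(~p -> ~q) -> [][]~(~p -> ~q)), 0
4. s, 0
5. ~r & s, 0
6. []~(~p -> ~q), 0
7. ~[][]~(~p -> ~q), 0
8. ~r, 0
9. ~(~p -> ~q), 0
10. ~p, 0
11. q, 0
12. ~[]~(~p -> ~q), 1
13. ~(~p -> ~q), 1
14. ~p, 1
15. q, 1
16. ~p -> ~q, 2
17. ~q, 2
Accessibility: 0R0, 0R1, 1R0, 1R1, 1R2, 2R1, 2R2

Satisfiable (open branch found)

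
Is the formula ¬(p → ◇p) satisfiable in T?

No, unsatisfiable

1. ¬(p → ◇p), w0
2. p, w0   [¬→-rule on 1]
3. ¬◇p, w0   [¬→-rule on 1]
4. ¬p, w0   [¬◇-rule on 3 via w0Rw0]
Accessibility: w0Rw0
Branch closes: p and ¬p both at w0.
Every branch closes; the branch above is one of them.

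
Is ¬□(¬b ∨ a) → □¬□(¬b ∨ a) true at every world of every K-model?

Tableau for the negation ¬(¬□(¬b ∨ a) → □¬□(¬b ∨ a)):
1. ¬(¬□(¬b ∨ a) → □¬□(¬b ∨ a)), 0
2. ¬□(¬b ∨ a), 0
3. ¬□¬□(¬b ∨ a), 0
4. ¬(¬b ∨ a), 1
5. b, 1
6. ¬a, 1
7. □(¬b ∨ a), 2
Accessibility: 0R1, 0R2
The negation has an open branch (countermodel exists).

Not valid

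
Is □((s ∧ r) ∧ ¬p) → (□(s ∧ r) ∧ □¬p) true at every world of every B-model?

Valid in B

Tableau for the negation ¬(□((s ∧ r) ∧ ¬p) → (□(s ∧ r) ∧ □¬p)):
1. ¬(□((s ∧ r) ∧ ¬p) → (□(s ∧ r) ∧ □¬p)), 0
2. □((s ∧ r) ∧ ¬p), 0   [¬→-rule on 1]
3. ¬(□(s ∧ r) ∧ □¬p), 0   [¬→-rule on 1]
4. (s ∧ r) ∧ ¬p, 0   [□-rule on 2 via 0R0]
5. s ∧ r, 0   [∧-rule on 4]
6. ¬p, 0   [∧-rule on 4]
7. s, 0   [∧-rule on 5]
8. r, 0   [∧-rule on 5]
9. ¬□(s ∧ r), 0   [¬∧-rule on 3 (branches; this branch)]
10. ¬(s ∧ r), 1   [¬□-rule on 9: fresh world 1, 0R1]
11. (s ∧ r) ∧ ¬p, 1   [□-rule on 2 via 0R1]
12. s ∧ r, 1   [∧-rule on 11]
13. ¬p, 1   [∧-rule on 11]
14. s, 1   [∧-rule on 12]
15. r, 1   [∧-rule on 12]
16. ¬r, 1   [¬∧-rule on 10 (branches; this branch)]
Accessibility: 0R0, 0R1, 1R0, 1R1
Branch closes: r and ¬r both at 1.
Every branch of the negation's tableau closes; the branch above is one of them.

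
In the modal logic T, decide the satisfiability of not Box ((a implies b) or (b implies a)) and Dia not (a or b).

Unsatisfiable (every branch closes)

1. not Box ((a implies b) or (b implies a)) and Dia not (a or b), u
2. not Box ((a implies b) or (b implies a)), u
3. Dia not (a or b), u
4. not ((a implies b) or (b implies a)), v
5. not (a implies b), v
6. not (b implies a), v
7. a, v
8. not b, v
9. b, v
10. not a, v
Accessibility: uRu, uRv, vRv
Branch closes: b and not b both at v.
(One branch shown.) All branches close.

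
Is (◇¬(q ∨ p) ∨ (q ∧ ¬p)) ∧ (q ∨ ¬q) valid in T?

Not valid

Tableau for the negation ¬((◇¬(q ∨ p) ∨ (q ∧ ¬p)) ∧ (q ∨ ¬q)):
1. ¬((◇¬(q ∨ p) ∨ (q ∧ ¬p)) ∧ (q ∨ ¬q)), 0
2. ¬(◇¬(q ∨ p) ∨ (q ∧ ¬p)), 0
3. ¬◇¬(q ∨ p), 0
4. ¬(q ∧ ¬p), 0
5. q ∨ p, 0
6. p, 0
Accessibility: 0R0
The negation has an open branch (countermodel exists).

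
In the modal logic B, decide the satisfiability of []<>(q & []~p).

Satisfiable

1. []<>(q & []~p), 0
2. <>(q & []~p), 0
3. q & []~p, 1
4. q, 1
5. []~p, 1
6. <>(q & []~p), 1
7. ~p, 0
8. ~p, 1
9. q & []~p, 2
10. q, 2
11. []~p, 2
12. ~p, 2
Accessibility: 0R0, 0R1, 1R0, 1R1, 1R2, 2R1, 2R2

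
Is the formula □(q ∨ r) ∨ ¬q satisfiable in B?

Satisfiable (open branch found)

1. □(q ∨ r) ∨ ¬q, 0
2. ¬q, 0
Accessibility: 0R0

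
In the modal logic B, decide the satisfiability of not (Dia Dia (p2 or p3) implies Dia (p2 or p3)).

1. not (Dia Dia (p2 or p3) implies Dia (p2 or p3)), u
2. Dia Dia (p2 or p3), u
3. not Dia (p2 or p3), u
4. not (p2 or p3), u
5. not p2, u
6. not p3, u
7. Dia (p2 or p3), v
8. not (p2 or p3), v
9. not p2, v
10. not p3, v
11. p2 or p3, w
12. p3, w
Accessibility: uRu, uRv, vRu, vRv, vRw, wRv, wRw

Satisfiable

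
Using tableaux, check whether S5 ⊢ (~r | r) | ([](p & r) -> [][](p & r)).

Yes, valid

Tableau for the negation ~((~r | r) | ([](p & r) -> [][](p & r))):
1. ~((~r | r) | ([](p & r) -> [][](p & r))), w0
2. ~(~r | r), w0
3. ~([](p & r) -> [][](p & r)), w0
4. r, w0
5. ~r, w0
Accessibility: w0Rw0
Branch closes: r and ~r both at w0.
Every branch of the negation's tableau closes; the branch above is one of them.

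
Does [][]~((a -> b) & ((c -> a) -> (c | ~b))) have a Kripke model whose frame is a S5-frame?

Yes, satisfiable

1. [][]~((a -> b) & ((c -> a) -> (c | ~b))), u
2. []~((a -> b) & ((c -> a) -> (c | ~b))), u   [[]-rule on 1 via uRu]
3. ~((a -> b) & ((c -> a) -> (c | ~b))), u   [[]-rule on 2 via uRu]
4. ~((c -> a) -> (c | ~b)), u   [~&-rule on 3 (branches; this branch)]
5. c -> a, u   [~->-rule on 4]
6. ~(c | ~b), u   [~->-rule on 4]
7. ~c, u   [~|-rule on 6]
8. b, u   [~|-rule on 6]
9. a, u   [->-rule on 5 (branches; this branch)]
Accessibility: uRu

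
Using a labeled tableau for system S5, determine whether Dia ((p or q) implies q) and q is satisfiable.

Yes, satisfiable

1. Dia ((p or q) implies q) and q, 0
2. Dia ((p or q) implies q), 0
3. q, 0
4. (p or q) implies q, 1
5. q, 1
Accessibility: 0R0, 0R1, 1R0, 1R1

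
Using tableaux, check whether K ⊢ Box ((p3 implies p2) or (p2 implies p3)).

Valid

Tableau for the negation not Box ((p3 implies p2) or (p2 implies p3)):
1. not Box ((p3 implies p2) or (p2 implies p3)), w0
2. not ((p3 implies p2) or (p2 implies p3)), w1
3. not (p3 implies p2), w1
4. not (p2 implies p3), w1
5. p3, w1
6. not p2, w1
7. p2, w1
8. not p3, w1
Accessibility: w0Rw1
Branch closes: p2 and not p2 both at w1.
Every branch of the negation's tableau closes; the branch above is one of them.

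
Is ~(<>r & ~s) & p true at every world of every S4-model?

Tableau for the negation ~(~(<>r & ~s) & p):
1. ~(~(<>r & ~s) & p), 0
2. ~p, 0
Accessibility: 0R0
The negation has an open branch (countermodel exists).

No, not valid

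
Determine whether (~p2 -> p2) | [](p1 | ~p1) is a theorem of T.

Tableau for the negation ~((~p2 -> p2) | [](p1 | ~p1)):
1. ~((~p2 -> p2) | [](p1 | ~p1)), 0
2. ~(~p2 -> p2), 0   [~|-rule on 1]
3. ~[](p1 | ~p1), 0   [~|-rule on 1]
4. ~p2, 0   [~->-rule on 2]
5. ~(p1 | ~p1), 1   [~[]-rule on 3: fresh world 1, 0R1]
6. ~p1, 1   [~|-rule on 5]
7. p1, 1   [~|-rule on 5]
Accessibility: 0R0, 0R1, 1R1
Branch closes: p1 and ~p1 both at 1.
Every branch of the negation's tableau closes; the branch above is one of them.

Valid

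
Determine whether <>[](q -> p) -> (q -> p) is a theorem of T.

Tableau for the negation ~(<>[](q -> p) -> (q -> p)):
1. ~(<>[](q -> p) -> (q -> p)), w0
2. <>[](q -> p), w0   [~->-rule on 1]
3. ~(q -> p), w0   [~->-rule on 1]
4. q, w0   [~->-rule on 3]
5. ~p, w0   [~->-rule on 3]
6. [](q -> p), w1   [<>-rule on 2: fresh world w1, w0Rw1]
7. q -> p, w1   [[]-rule on 6 via w1Rw1]
8. p, w1   [->-rule on 7 (branches; this branch)]
Accessibility: w0Rw0, w0Rw1, w1Rw1
The negation has an open branch (countermodel exists).

No, not valid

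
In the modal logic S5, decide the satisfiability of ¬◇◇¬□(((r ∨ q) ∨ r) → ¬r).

1. ¬◇◇¬□(((r ∨ q) ∨ r) → ¬r), 0
2. ¬◇¬□(((r ∨ q) ∨ r) → ¬r), 0
3. □(((r ∨ q) ∨ r) → ¬r), 0
4. ((r ∨ q) ∨ r) → ¬r, 0
5. ¬r, 0
Accessibility: 0R0

Yes, satisfiable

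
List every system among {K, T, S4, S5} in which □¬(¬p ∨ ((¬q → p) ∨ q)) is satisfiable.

K-tableau for the formula:
1. □¬(¬p ∨ ((¬q → p) ∨ q)), w0
Complete open branch: satisfiable in K.
T-tableau for the formula:
1. □¬(¬p ∨ ((¬q → p) ∨ q)), w0
2. ¬(¬p ∨ ((¬q → p) ∨ q)), w0   [□-rule on 1 via w0Rw0]
3. p, w0   [¬∨-rule on 2]
4. ¬((¬q → p) ∨ q), w0   [¬∨-rule on 2]
5. ¬(¬q → p), w0   [¬∨-rule on 4]
6. ¬q, w0   [¬∨-rule on 4]
7. ¬p, w0   [¬→-rule on 5]
Accessibility: w0Rw0
Branch closes: p and ¬p both at w0.
Every branch closes (one shown): unsatisfiable in T, hence also in S4, S5 (every S4/S5-frame is a T-frame).

K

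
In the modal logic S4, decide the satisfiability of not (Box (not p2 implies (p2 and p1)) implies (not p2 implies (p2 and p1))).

1. not (Box (not p2 implies (p2 and p1)) implies (not p2 implies (p2 and p1))), 0
2. Box (not p2 implies (p2 and p1)), 0
3. not (not p2 implies (p2 and p1)), 0
4. not p2, 0
5. not (p2 and p1), 0
6. not p2 implies (p2 and p1), 0
7. not p1, 0
8. p2 and p1, 0
9. p2, 0
10. p1, 0
Accessibility: 0R0
Branch closes: p2 and not p2 both at 0.
All branches of the tableau close; one closing branch shown above.

Unsatisfiable (every branch closes)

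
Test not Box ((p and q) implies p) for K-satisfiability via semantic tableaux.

Unsatisfiable (every branch closes)

1. not Box ((p and q) implies p), 0
2. not ((p and q) implies p), 1   [neg-Box-rule on 1: fresh world 1, 0R1]
3. p and q, 1   [neg-implies-rule on 2]
4. not p, 1   [neg-implies-rule on 2]
5. p, 1   [and-rule on 3]
6. q, 1   [and-rule on 3]
Accessibility: 0R1
Branch closes: p and not p both at 1.
Every branch closes; the branch above is one of them.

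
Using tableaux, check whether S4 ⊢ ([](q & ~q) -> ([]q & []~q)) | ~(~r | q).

Tableau for the negation ~(([](q & ~q) -> ([]q & []~q)) | ~(~r | q)):
1. ~(([](q & ~q) -> ([]q & []~q)) | ~(~r | q)), 0
2. ~([](q & ~q) -> ([]q & []~q)), 0
3. ~r | q, 0
4. [](q & ~q), 0
5. ~([]q & []~q), 0
6. q & ~q, 0
7. q, 0
8. ~q, 0
Accessibility: 0R0
Branch closes: q and ~q both at 0.
All branches of the negation close; one closing branch shown above.

Yes, valid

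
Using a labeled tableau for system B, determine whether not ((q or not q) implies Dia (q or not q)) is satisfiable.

Unsatisfiable (every branch closes)

1. not ((q or not q) implies Dia (q or not q)), 0
2. q or not q, 0
3. not Dia (q or not q), 0
4. not (q or not q), 0
5. not q, 0
6. q, 0
Accessibility: 0R0
Branch closes: q and not q both at 0.
All branches of the tableau close; one closing branch shown above.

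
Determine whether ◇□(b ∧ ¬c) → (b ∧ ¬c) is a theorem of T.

Invalid (countermodel exists)

Tableau for the negation ¬(◇□(b ∧ ¬c) → (b ∧ ¬c)):
1. ¬(◇□(b ∧ ¬c) → (b ∧ ¬c)), w0
2. ◇□(b ∧ ¬c), w0
3. ¬(b ∧ ¬c), w0
4. c, w0
5. □(b ∧ ¬c), w1
6. b ∧ ¬c, w1
7. b, w1
8. ¬c, w1
Accessibility: w0Rw0, w0Rw1, w1Rw1
The negation has an open branch (countermodel exists).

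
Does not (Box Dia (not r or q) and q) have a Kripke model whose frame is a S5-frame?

Yes, satisfiable

1. not (Box Dia (not r or q) and q), u
2. not q, u   [neg-and-rule on 1 (branches; this branch)]
Accessibility: uRu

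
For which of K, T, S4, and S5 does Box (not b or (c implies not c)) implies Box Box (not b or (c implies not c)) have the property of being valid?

S4, S5

T-tableau for the negation not (Box (not b or (c implies not c)) implies Box Box (not b or (c implies not c))):
1. not (Box (not b or (c implies not c)) implies Box Box (not b or (c implies not c))), w0
2. Box (not b or (c implies not c)), w0   [neg-implies-rule on 1]
3. not Box Box (not b or (c implies not c)), w0   [neg-implies-rule on 1]
4. not b or (c implies not c), w0   [Box-rule on 2 via w0Rw0]
5. c implies not c, w0   [or-rule on 4 (branches; this branch)]
6. not c, w0   [implies-rule on 5 (branches; this branch)]
7. not Box (not b or (c implies not c)), w1   [neg-Box-rule on 3: fresh world w1, w0Rw1]
8. not b or (c implies not c), w1   [Box-rule on 2 via w0Rw1]
9. c implies not c, w1   [or-rule on 8 (branches; this branch)]
10. not c, w1   [implies-rule on 9 (branches; this branch)]
11. not (not b or (c implies not c)), w2   [neg-Box-rule on 7: fresh world w2, w1Rw2]
12. b, w2   [neg-or-rule on 11]
13. not (c implies not c), w2   [neg-or-rule on 11]
14. c, w2   [neg-implies-rule on 13]
Accessibility: w0Rw0, w0Rw1, w1Rw1, w1Rw2, w2Rw2
Complete open branch: countermodel on a T-frame, so not valid in T, nor in K (the same frame is also a K-frame).
S4-tableau for the negation not (Box (not b or (c implies not c)) implies Box Box (not b or (c implies not c))):
1. not (Box (not b or (c implies not c)) implies Box Box (not b or (c implies not c))), w0
2. Box (not b or (c implies not c)), w0   [neg-implies-rule on 1]
3. not Box Box (not b or (c implies not c)), w0   [neg-implies-rule on 1]
4. not b or (c implies not c), w0   [Box-rule on 2 via w0Rw0]
5. c implies not c, w0   [or-rule on 4 (branches; this branch)]
6. not c, w0   [implies-rule on 5 (branches; this branch)]
7. not Box (not b or (c implies not c)), w1   [neg-Box-rule on 3: fresh world w1, w0Rw1]
8. not b or (c implies not c), w1   [Box-rule on 2 via w0Rw1]
9. c implies not c, w1   [or-rule on 8 (branches; this branch)]
10. not c, w1   [implies-rule on 9 (branches; this branch)]
11. not (not b or (c implies not c)), w2   [neg-Box-rule on 7: fresh world w2, w1Rw2]
12. b, w2   [neg-or-rule on 11]
13. not (c implies not c), w2   [neg-or-rule on 11]
14. c, w2   [neg-implies-rule on 13]
15. not b or (c implies not c), w2   [Box-rule on 2 via w0Rw2]
16. c implies not c, w2   [or-rule on 15 (branches; this branch)]
17. not c, w2   [implies-rule on 16 (branches; this branch)]
Accessibility: w0Rw0, w0Rw1, w0Rw2, w1Rw1, w1Rw2, w2Rw2
Branch closes: c and not c both at w2.
Every branch closes (one shown): valid in S4, hence also in S5 (every theorem of S4 is a theorem of S5).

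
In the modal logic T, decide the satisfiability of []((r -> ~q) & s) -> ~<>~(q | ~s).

Satisfiable (open branch found)

1. []((r -> ~q) & s) -> ~<>~(q | ~s), 0
2. ~<>~(q | ~s), 0
3. q | ~s, 0
4. ~s, 0
Accessibility: 0R0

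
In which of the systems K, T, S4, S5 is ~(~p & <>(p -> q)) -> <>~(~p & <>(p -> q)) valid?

T, S4, S5

K-tableau for the negation ~(~(~p & <>(p -> q)) -> <>~(~p & <>(p -> q))):
1. ~(~(~p & <>(p -> q)) -> <>~(~p & <>(p -> q))), u
2. ~(~p & <>(p -> q)), u
3. ~<>~(~p & <>(p -> q)), u
4. ~<>(p -> q), u
Complete open branch: countermodel on a K-frame, so not valid in K.
T-tableau for the negation ~(~(~p & <>(p -> q)) -> <>~(~p & <>(p -> q))):
1. ~(~(~p & <>(p -> q)) -> <>~(~p & <>(p -> q))), u
2. ~(~p & <>(p -> q)), u
3. ~<>~(~p & <>(p -> q)), u
4. ~p & <>(p -> q), u
5. ~p, u
6. <>(p -> q), u
7. ~<>(p -> q), u
8. ~(p -> q), u
9. p, u
10. ~q, u
Accessibility: uRu
Branch closes: p and ~p both at u.
Every branch closes (one shown): valid in T, hence also in S4, S5 (every theorem of T is a theorem of S4 and S5).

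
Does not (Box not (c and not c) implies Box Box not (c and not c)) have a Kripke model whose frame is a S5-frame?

1. not (Box not (c and not c) implies Box Box not (c and not c)), u
2. Box not (c and not c), u   [neg-implies-rule on 1]
3. not Box Box not (c and not c), u   [neg-implies-rule on 1]
4. not (c and not c), u   [Box-rule on 2 via uRu]
5. c, u   [neg-and-rule on 4 (branches; this branch)]
6. not Box not (c and not c), v   [neg-Box-rule on 3: fresh world v, uRv]
7. not (c and not c), v   [Box-rule on 2 via uRv]
8. c, v   [neg-and-rule on 7 (branches; this branch)]
9. c and not c, w   [neg-Box-rule on 6: fresh world w, vRw]
10. c, w   [and-rule on 9]
11. not c, w   [and-rule on 9]
Accessibility: uRu, uRv, uRw, vRu, vRv, vRw, wRu, wRv, wRw
Branch closes: c and not c both at w.
All branches of the tableau close; one closing branch shown above.

No, unsatisfiable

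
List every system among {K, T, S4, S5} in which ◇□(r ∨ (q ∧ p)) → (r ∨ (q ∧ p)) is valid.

S5

S4-tableau for the negation ¬(◇□(r ∨ (q ∧ p)) → (r ∨ (q ∧ p))):
1. ¬(◇□(r ∨ (q ∧ p)) → (r ∨ (q ∧ p))), u
2. ◇□(r ∨ (q ∧ p)), u
3. ¬(r ∨ (q ∧ p)), u
4. ¬r, u
5. ¬(q ∧ p), u
6. ¬p, u
7. □(r ∨ (q ∧ p)), v
8. r ∨ (q ∧ p), v
9. q ∧ p, v
10. q, v
11. p, v
Accessibility: uRu, uRv, vRv
Complete open branch: countermodel on an S4-frame, so not valid in S4, nor in K, T (the same frame is also a K-frame and a T-frame).
S5-tableau for the negation ¬(◇□(r ∨ (q ∧ p)) → (r ∨ (q ∧ p))):
1. ¬(◇□(r ∨ (q ∧ p)) → (r ∨ (q ∧ p))), u
2. ◇□(r ∨ (q ∧ p)), u
3. ¬(r ∨ (q ∧ p)), u
4. ¬r, u
5. ¬(q ∧ p), u
6. ¬p, u
7. □(r ∨ (q ∧ p)), v
8. r ∨ (q ∧ p), u
9. r ∨ (q ∧ p), v
10. q ∧ p, u
11. q, u
12. p, u
Accessibility: uRu, uRv, vRu, vRv
Branch closes: p and ¬p both at u.
Every branch closes (one shown): valid in S5.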